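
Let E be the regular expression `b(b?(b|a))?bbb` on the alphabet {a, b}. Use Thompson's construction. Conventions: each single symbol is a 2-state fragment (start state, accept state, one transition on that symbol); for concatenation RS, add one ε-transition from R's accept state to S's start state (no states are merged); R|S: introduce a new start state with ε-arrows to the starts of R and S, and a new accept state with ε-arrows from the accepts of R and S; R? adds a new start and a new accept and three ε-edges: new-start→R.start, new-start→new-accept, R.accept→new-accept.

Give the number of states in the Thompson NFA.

20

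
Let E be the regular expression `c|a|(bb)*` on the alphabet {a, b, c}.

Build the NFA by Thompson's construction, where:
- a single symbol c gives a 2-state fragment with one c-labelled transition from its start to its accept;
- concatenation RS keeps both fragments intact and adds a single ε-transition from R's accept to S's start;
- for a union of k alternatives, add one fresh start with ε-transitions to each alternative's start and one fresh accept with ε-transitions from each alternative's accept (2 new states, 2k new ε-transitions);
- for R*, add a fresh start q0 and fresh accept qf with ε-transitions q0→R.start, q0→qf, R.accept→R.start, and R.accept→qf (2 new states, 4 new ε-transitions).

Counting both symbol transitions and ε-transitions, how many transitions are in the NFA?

Recursing over subexpressions:
Each of the 4 symbol leaves contributes 1 transition (1 symbol, 0 ε).
  bb : 3 transitions (2 symbol, 1 ε)
  (bb)* : 7 transitions (2 symbol, 5 ε)
  c|a|(bb)* : 15 transitions (4 symbol, 11 ε)

15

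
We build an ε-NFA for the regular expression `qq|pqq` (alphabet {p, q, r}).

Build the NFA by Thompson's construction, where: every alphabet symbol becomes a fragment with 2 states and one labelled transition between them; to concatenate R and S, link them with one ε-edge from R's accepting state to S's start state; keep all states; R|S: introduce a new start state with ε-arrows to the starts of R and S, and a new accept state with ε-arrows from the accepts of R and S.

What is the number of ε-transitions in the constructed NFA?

Building bottom-up:
Each of the 5 symbol leaves contributes 0 ε-transitions.
  qq = 1 ε-transition
  pqq = 2 ε-transitions
  qq|pqq = 7 ε-transitions

7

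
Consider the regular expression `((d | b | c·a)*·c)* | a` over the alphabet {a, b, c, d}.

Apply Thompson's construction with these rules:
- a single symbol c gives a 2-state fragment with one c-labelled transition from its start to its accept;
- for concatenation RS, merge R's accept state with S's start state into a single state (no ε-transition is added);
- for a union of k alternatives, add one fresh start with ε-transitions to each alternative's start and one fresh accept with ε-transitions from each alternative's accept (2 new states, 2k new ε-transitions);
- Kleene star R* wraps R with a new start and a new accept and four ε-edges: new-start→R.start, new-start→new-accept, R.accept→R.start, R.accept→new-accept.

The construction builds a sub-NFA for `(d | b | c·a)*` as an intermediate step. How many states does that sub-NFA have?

Fragment for `(d | b | c·a)*`:
Each of the 4 symbol leaves contributes a 2-state fragment.
  c·a — 3 states
  d | b | c·a — 9 states
  (d | b | c·a)* — 11 states

11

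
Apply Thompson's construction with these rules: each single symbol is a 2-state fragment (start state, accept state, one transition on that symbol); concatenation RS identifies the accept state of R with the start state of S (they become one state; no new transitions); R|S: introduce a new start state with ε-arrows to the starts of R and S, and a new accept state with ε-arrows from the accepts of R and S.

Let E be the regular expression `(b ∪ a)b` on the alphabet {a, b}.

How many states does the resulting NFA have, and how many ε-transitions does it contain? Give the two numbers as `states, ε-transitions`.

7, 4

Per subexpression:
Each of the 3 symbol leaves contributes 2 states and 0 ε-transitions.
  b ∪ a : 6 states, 4 ε-transitions
  (b ∪ a)b : 7 states, 4 ε-transitions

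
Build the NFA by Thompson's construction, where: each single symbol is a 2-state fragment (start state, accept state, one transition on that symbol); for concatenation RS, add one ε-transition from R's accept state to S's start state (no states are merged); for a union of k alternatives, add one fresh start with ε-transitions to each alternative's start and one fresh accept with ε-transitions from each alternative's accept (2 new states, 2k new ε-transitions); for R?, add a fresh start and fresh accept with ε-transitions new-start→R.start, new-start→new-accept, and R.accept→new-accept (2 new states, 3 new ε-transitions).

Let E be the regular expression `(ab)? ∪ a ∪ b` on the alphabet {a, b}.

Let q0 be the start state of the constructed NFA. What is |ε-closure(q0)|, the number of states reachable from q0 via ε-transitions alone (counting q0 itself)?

7

Let C(F) = |ε-closure(F.start)| within fragment F, and note whether F accepts ε. Symbol fragments have C = 1 and do not accept ε. Then:
  ab → same as the first factor's closure: |closure| = 1
  (ab)? → new start has ε-edges to the inner start and to the new accept, so |closure| = 2 + 1 = 3
  (ab)? ∪ a ∪ b → |closure| = 1 (new start) + (3 + 1 + 1) + 1 (new accept, since some branch ε-reaches its own accept) = 7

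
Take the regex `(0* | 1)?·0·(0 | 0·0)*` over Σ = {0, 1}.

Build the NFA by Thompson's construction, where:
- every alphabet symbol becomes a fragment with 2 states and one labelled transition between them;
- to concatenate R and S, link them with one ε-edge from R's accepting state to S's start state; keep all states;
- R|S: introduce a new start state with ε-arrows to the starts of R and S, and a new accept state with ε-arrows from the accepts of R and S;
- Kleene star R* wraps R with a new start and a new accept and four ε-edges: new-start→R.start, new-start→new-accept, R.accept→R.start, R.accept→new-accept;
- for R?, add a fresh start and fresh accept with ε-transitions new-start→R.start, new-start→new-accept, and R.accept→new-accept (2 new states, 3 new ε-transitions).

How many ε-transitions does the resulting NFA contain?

22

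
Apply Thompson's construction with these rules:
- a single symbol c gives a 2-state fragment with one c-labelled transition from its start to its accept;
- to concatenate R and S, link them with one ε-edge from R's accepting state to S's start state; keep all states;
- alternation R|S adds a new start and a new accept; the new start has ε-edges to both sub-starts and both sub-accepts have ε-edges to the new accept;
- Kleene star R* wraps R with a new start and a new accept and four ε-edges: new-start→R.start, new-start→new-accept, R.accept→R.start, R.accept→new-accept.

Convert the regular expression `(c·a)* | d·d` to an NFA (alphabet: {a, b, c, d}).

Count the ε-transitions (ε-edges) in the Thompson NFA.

Building bottom-up:
Each of the 4 symbol leaves contributes 0 ε-transitions.
  c·a : 1 ε-transition
  (c·a)* : 5 ε-transitions
  d·d : 1 ε-transition
  (c·a)* | d·d : 10 ε-transitions

10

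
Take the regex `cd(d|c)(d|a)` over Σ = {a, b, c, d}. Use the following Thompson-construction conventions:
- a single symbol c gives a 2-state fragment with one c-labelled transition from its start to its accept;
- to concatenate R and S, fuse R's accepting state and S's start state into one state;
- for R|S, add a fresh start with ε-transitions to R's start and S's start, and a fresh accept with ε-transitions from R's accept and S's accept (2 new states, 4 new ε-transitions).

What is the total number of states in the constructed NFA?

13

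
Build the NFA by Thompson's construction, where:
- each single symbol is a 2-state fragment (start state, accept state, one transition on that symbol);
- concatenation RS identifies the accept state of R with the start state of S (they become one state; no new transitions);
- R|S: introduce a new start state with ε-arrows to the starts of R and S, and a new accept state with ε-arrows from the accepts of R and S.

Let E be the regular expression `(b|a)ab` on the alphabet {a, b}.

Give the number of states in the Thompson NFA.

By structural recursion:
Each of the 4 symbol leaves contributes a 2-state fragment.
  b|a : 6 states
  (b|a)ab : 8 states

8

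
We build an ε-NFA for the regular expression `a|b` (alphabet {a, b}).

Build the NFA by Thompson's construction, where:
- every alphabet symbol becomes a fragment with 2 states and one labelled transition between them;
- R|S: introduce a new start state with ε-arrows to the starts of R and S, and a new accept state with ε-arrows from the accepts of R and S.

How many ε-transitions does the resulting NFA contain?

Bottom-up over the parse tree:
Each of the 2 symbol leaves contributes 0 ε-transitions.
  a|b → 4 ε-transitions

4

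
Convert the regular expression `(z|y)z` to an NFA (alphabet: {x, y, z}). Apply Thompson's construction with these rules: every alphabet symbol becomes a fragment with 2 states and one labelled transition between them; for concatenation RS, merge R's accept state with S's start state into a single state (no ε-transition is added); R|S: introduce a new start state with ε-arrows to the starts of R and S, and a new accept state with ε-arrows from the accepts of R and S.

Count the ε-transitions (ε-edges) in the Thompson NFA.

Recursing over subexpressions:
Each of the 3 symbol leaves contributes 0 ε-transitions.
  z|y — 4 ε-transitions
  (z|y)z — 4 ε-transitions

4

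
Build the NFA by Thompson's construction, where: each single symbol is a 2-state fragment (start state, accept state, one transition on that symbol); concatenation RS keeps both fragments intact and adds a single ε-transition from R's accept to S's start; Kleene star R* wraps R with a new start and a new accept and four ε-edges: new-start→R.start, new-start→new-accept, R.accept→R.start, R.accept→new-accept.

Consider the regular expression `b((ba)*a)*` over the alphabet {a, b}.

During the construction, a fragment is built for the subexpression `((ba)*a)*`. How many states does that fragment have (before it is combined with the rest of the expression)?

10

Fragment for `((ba)*a)*`:
Each of the 3 symbol leaves contributes a 2-state fragment.
  ba → 4 states
  (ba)* → 6 states
  (ba)*a → 8 states
  ((ba)*a)* → 10 states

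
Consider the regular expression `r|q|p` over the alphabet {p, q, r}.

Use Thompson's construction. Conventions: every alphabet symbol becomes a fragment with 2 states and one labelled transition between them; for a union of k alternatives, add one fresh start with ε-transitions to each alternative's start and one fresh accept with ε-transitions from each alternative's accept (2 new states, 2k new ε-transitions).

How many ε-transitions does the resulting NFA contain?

6

By structural recursion:
Each of the 3 symbol leaves contributes 0 ε-transitions.
  r|q|p : 6 ε-transitions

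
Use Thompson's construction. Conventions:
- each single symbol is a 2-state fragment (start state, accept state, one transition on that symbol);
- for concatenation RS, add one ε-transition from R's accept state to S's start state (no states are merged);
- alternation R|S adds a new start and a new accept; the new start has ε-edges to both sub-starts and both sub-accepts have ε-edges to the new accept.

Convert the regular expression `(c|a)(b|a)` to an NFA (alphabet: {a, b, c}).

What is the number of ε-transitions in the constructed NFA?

9

Per subexpression:
Each of the 4 symbol leaves contributes 0 ε-transitions.
  c|a : 4 ε-transitions
  b|a : 4 ε-transitions
  (c|a)(b|a) : 9 ε-transitions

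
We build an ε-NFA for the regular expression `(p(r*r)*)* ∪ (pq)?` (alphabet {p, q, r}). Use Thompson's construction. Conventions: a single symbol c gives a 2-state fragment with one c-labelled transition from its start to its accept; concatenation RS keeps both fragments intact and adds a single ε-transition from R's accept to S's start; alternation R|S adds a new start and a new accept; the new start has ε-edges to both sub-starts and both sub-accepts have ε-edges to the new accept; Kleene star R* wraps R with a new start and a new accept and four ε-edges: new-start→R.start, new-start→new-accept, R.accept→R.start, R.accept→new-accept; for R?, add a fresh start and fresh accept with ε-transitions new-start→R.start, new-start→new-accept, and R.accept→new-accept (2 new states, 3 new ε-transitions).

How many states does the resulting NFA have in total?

20

Bottom-up over the parse tree:
Each of the 5 symbol leaves contributes a 2-state fragment.
  r* : 4 states
  r*r : 6 states
  (r*r)* : 8 states
  p(r*r)* : 10 states
  (p(r*r)*)* : 12 states
  pq : 4 states
  (pq)? : 6 states
  (p(r*r)*)* ∪ (pq)? : 20 states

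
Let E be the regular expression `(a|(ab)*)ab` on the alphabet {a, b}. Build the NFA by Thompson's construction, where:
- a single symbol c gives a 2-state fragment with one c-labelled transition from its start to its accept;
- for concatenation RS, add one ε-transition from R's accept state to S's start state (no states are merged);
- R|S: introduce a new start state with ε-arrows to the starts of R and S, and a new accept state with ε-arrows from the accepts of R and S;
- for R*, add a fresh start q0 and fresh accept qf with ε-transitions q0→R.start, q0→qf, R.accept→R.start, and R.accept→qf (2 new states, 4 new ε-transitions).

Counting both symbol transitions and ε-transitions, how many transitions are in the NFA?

16

Building bottom-up:
Each of the 5 symbol leaves contributes 1 transition (1 symbol, 0 ε).
  ab — 3 transitions (2 symbol, 1 ε)
  (ab)* — 7 transitions (2 symbol, 5 ε)
  a|(ab)* — 12 transitions (3 symbol, 9 ε)
  (a|(ab)*)ab — 16 transitions (5 symbol, 11 ε)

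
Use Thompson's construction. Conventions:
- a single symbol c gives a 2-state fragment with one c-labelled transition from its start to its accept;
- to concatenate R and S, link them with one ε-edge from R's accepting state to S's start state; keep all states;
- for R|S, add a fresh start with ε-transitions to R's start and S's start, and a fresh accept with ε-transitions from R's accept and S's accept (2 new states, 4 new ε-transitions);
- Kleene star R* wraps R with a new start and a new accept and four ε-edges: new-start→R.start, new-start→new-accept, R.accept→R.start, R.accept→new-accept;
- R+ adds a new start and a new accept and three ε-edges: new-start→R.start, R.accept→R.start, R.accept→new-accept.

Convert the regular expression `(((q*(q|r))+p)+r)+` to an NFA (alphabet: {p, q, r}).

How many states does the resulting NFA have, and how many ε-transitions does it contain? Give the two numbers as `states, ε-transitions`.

Recursing over subexpressions:
Each of the 5 symbol leaves contributes 2 states and 0 ε-transitions.
  q* = 4 states, 4 ε-transitions
  q|r = 6 states, 4 ε-transitions
  q*(q|r) = 10 states, 9 ε-transitions
  (q*(q|r))+ = 12 states, 12 ε-transitions
  (q*(q|r))+p = 14 states, 13 ε-transitions
  ((q*(q|r))+p)+ = 16 states, 16 ε-transitions
  ((q*(q|r))+p)+r = 18 states, 17 ε-transitions
  (((q*(q|r))+p)+r)+ = 20 states, 20 ε-transitions

20, 20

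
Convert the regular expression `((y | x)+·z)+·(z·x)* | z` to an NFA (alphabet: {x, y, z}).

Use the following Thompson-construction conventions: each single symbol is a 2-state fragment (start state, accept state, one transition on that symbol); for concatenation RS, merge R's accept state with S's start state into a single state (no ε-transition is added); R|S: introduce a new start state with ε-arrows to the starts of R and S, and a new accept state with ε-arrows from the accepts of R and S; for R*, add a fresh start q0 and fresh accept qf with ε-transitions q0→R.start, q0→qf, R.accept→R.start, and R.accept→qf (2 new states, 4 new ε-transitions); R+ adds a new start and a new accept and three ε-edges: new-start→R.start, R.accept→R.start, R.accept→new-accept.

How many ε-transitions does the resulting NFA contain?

18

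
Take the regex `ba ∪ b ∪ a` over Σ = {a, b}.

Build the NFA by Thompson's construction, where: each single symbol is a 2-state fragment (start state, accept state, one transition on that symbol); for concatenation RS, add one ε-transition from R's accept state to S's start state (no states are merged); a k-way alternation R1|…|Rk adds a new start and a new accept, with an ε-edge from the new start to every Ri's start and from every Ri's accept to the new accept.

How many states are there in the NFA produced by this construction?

10

Building bottom-up:
Each of the 4 symbol leaves contributes a 2-state fragment.
  ba : 4 states
  ba ∪ b ∪ a : 10 states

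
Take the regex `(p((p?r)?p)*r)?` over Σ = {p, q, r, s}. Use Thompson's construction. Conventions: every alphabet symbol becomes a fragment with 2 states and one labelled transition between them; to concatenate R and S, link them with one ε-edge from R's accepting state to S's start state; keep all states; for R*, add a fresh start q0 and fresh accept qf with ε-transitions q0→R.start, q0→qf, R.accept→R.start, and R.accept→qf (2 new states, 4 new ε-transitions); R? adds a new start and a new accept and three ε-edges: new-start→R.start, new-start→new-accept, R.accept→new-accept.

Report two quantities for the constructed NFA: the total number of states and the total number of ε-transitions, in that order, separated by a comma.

18, 17

Bottom-up over the parse tree:
Each of the 5 symbol leaves contributes 2 states and 0 ε-transitions.
  p? → 4 states, 3 ε-transitions
  p?r → 6 states, 4 ε-transitions
  (p?r)? → 8 states, 7 ε-transitions
  (p?r)?p → 10 states, 8 ε-transitions
  ((p?r)?p)* → 12 states, 12 ε-transitions
  p((p?r)?p)*r → 16 states, 14 ε-transitions
  (p((p?r)?p)*r)? → 18 states, 17 ε-transitions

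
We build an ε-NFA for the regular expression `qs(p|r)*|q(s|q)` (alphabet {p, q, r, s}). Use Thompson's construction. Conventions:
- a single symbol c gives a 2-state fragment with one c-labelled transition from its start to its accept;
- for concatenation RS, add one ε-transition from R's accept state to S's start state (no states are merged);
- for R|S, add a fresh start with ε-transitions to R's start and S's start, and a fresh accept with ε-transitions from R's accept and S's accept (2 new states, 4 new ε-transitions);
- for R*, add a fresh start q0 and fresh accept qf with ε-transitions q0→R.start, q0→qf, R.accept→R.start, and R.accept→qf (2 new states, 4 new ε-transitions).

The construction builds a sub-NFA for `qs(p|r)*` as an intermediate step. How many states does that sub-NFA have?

12

Fragment for `qs(p|r)*`:
Each of the 4 symbol leaves contributes a 2-state fragment.
  p|r → 6 states
  (p|r)* → 8 states
  qs(p|r)* → 12 states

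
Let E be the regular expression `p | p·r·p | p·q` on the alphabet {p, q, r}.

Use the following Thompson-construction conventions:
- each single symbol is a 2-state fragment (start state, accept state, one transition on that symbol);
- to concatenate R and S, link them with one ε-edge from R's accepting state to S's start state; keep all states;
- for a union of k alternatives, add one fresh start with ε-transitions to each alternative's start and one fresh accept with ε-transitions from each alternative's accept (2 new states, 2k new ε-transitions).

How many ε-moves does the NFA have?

9

By structural recursion:
Each of the 6 symbol leaves contributes 0 ε-transitions.
  p·r·p : 2 ε-transitions
  p·q : 1 ε-transition
  p | p·r·p | p·q : 9 ε-transitions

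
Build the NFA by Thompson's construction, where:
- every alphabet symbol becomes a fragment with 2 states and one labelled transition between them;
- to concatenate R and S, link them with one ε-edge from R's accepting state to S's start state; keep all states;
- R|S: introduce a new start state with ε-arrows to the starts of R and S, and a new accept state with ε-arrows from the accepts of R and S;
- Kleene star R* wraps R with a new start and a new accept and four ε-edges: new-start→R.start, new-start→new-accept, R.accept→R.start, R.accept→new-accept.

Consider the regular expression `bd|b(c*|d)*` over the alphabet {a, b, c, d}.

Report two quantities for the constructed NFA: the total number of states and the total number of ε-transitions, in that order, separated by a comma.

Recursing over subexpressions:
Each of the 5 symbol leaves contributes 2 states and 0 ε-transitions.
  bd = 4 states, 1 ε-transition
  c* = 4 states, 4 ε-transitions
  c*|d = 8 states, 8 ε-transitions
  (c*|d)* = 10 states, 12 ε-transitions
  b(c*|d)* = 12 states, 13 ε-transitions
  bd|b(c*|d)* = 18 states, 18 ε-transitions

18, 18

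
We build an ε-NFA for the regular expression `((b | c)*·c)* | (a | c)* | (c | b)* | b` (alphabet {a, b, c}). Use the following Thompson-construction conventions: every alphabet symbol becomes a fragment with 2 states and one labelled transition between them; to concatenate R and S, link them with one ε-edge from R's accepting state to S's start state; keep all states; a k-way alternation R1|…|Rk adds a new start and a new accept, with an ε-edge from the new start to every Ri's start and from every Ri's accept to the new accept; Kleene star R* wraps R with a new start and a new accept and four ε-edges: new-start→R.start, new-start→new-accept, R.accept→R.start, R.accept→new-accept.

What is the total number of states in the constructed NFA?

32

Per subexpression:
Each of the 8 symbol leaves contributes a 2-state fragment.
  b | c : 6 states
  (b | c)* : 8 states
  (b | c)*·c : 10 states
  ((b | c)*·c)* : 12 states
  a | c : 6 states
  (a | c)* : 8 states
  c | b : 6 states
  (c | b)* : 8 states
  ((b | c)*·c)* | (a | c)* | (c | b)* | b : 32 states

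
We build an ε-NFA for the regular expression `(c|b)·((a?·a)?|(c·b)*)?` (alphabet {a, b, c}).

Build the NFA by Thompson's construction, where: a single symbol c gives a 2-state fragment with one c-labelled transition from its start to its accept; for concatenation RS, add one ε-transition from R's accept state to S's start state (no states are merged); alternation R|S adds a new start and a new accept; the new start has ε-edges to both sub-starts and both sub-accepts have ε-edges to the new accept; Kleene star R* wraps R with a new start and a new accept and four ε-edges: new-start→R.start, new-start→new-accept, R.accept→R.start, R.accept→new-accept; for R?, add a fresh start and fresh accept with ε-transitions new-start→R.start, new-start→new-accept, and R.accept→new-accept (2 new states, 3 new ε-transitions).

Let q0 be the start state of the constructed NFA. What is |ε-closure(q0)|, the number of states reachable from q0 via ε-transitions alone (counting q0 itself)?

3

Let C(F) = |ε-closure(F.start)| within fragment F, and note whether F accepts ε. Symbol fragments have C = 1 and do not accept ε. Then:
  c|b — new start ε-reaches every alternative's start; none of them accept ε, so the new accept is not reached: |closure| = 1 + 1 + 1 = 3
  a? — new start has ε-edges to the inner start and to the new accept, so |closure| = 2 + 1 = 3
  a?·a — |closure| = 3 + 1 = 4 (closure spills across the concat boundary because the left factor accepts ε)
  (a?·a)? — new start has ε-edges to the inner start and to the new accept, so |closure| = 2 + 4 = 6
  c·b — same as the first factor's closure: |closure| = 1
  (c·b)* — new start has ε-edges to the inner start and to the new accept, so |closure| = 2 + 1 = 3
  (a?·a)?|(c·b)* — new start ε-reaches every alternative's start; at least one alternative accepts ε, so the union's new accept is reached too: |closure| = 1 + 6 + 3 + 1 = 11
  ((a?·a)?|(c·b)*)? — |closure| = 1 (new start) + 11 (body) + 1 (new accept, via ε) = 13
  (c|b)·((a?·a)?|(c·b)*)? — same as the first factor's closure: |closure| = 3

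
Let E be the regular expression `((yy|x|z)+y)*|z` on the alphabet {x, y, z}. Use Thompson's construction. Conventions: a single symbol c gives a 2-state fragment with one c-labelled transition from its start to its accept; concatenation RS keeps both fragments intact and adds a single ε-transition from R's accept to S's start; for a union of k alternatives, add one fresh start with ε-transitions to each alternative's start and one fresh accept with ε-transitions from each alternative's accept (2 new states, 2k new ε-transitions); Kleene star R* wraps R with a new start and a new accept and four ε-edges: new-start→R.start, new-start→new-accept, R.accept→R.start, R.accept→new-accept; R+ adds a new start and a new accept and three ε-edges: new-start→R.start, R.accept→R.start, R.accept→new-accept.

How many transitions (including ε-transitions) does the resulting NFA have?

25

Per subexpression:
Each of the 6 symbol leaves contributes 1 transition (1 symbol, 0 ε).
  yy : 3 transitions (2 symbol, 1 ε)
  yy|x|z : 11 transitions (4 symbol, 7 ε)
  (yy|x|z)+ : 14 transitions (4 symbol, 10 ε)
  (yy|x|z)+y : 16 transitions (5 symbol, 11 ε)
  ((yy|x|z)+y)* : 20 transitions (5 symbol, 15 ε)
  ((yy|x|z)+y)*|z : 25 transitions (6 symbol, 19 ε)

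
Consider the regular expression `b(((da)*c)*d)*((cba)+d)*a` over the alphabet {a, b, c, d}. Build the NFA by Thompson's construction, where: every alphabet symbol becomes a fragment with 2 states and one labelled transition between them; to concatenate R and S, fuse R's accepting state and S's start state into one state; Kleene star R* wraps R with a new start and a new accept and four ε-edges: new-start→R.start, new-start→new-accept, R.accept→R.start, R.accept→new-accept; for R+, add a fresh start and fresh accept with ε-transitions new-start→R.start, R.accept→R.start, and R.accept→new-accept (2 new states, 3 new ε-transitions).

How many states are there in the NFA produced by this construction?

Per subexpression:
Each of the 10 symbol leaves contributes a 2-state fragment.
  da : 3 states
  (da)* : 5 states
  (da)*c : 6 states
  ((da)*c)* : 8 states
  ((da)*c)*d : 9 states
  (((da)*c)*d)* : 11 states
  cba : 4 states
  (cba)+ : 6 states
  (cba)+d : 7 states
  ((cba)+d)* : 9 states
  b(((da)*c)*d)*((cba)+d)*a : 21 states

21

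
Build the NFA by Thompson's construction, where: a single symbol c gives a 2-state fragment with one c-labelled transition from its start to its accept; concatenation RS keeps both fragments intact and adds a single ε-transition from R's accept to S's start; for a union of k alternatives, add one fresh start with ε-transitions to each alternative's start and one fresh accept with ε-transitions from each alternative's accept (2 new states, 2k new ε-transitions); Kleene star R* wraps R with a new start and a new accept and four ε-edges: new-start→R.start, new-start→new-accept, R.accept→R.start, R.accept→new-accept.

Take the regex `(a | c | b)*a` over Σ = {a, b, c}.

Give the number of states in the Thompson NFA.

By structural recursion:
Each of the 4 symbol leaves contributes a 2-state fragment.
  a | c | b : 8 states
  (a | c | b)* : 10 states
  (a | c | b)*a : 12 states

12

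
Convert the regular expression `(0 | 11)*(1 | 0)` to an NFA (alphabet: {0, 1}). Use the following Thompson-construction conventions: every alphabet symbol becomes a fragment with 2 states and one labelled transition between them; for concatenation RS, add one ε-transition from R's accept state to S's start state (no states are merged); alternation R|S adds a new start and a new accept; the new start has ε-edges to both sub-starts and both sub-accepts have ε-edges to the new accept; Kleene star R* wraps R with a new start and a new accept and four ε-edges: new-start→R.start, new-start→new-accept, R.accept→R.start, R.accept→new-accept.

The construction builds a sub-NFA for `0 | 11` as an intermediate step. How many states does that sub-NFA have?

Fragment for `0 | 11`:
Each of the 3 symbol leaves contributes a 2-state fragment.
  11 : 4 states
  0 | 11 : 8 states

8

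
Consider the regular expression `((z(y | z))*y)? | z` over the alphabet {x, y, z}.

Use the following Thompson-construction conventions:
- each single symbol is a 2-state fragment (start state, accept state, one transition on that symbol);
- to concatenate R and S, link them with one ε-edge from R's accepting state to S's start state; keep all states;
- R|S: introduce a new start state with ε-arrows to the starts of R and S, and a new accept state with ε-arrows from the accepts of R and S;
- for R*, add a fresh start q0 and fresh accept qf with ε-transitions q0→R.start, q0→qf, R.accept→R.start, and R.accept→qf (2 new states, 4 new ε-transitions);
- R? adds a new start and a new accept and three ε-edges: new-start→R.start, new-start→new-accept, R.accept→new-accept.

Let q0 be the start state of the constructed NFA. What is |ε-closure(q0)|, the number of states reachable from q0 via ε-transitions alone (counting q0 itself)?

Let C(F) = |ε-closure(F.start)| within fragment F, and note whether F accepts ε. Symbol fragments have C = 1 and do not accept ε. Then:
  y | z — new start ε-reaches every alternative's start; none of them accept ε, so the new accept is not reached: |closure| = 1 + 1 + 1 = 3
  z(y | z) — same as the first factor's closure: |closure| = 1
  (z(y | z))* — new start has ε-edges to the inner start and to the new accept, so |closure| = 2 + 1 = 3
  (z(y | z))*y — the left operand accepts ε, so the closure extends into the next operand (via the concat ε-link); |closure| = 3 + 1 = 4
  ((z(y | z))*y)? — |closure| = 1 (new start) + 4 (body) + 1 (new accept, via ε) = 6
  ((z(y | z))*y)? | z — |closure| = 1 (new start) + (6 + 1) + 1 (new accept, since some branch ε-reaches its own accept) = 9

9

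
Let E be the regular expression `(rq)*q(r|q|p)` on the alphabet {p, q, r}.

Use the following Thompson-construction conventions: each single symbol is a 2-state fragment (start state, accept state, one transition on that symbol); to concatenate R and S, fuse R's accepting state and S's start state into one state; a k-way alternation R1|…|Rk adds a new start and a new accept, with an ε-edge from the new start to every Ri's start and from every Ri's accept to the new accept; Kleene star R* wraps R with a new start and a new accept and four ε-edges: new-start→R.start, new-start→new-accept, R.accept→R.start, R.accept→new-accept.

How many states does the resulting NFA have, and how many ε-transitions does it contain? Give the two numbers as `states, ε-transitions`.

13, 10

Per subexpression:
Each of the 6 symbol leaves contributes 2 states and 0 ε-transitions.
  rq = 3 states, 0 ε-transitions
  (rq)* = 5 states, 4 ε-transitions
  r|q|p = 8 states, 6 ε-transitions
  (rq)*q(r|q|p) = 13 states, 10 ε-transitions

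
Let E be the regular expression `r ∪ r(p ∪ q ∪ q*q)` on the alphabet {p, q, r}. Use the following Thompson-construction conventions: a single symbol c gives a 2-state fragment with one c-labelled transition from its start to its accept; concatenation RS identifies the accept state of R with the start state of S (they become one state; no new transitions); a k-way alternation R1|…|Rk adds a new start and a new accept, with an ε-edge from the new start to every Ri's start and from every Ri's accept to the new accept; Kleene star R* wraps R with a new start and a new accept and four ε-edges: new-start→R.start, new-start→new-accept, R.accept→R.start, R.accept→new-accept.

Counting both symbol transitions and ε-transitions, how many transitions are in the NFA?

20

Bottom-up over the parse tree:
Each of the 6 symbol leaves contributes 1 transition (1 symbol, 0 ε).
  q* → 5 transitions (1 symbol, 4 ε)
  q*q → 6 transitions (2 symbol, 4 ε)
  p ∪ q ∪ q*q → 14 transitions (4 symbol, 10 ε)
  r(p ∪ q ∪ q*q) → 15 transitions (5 symbol, 10 ε)
  r ∪ r(p ∪ q ∪ q*q) → 20 transitions (6 symbol, 14 ε)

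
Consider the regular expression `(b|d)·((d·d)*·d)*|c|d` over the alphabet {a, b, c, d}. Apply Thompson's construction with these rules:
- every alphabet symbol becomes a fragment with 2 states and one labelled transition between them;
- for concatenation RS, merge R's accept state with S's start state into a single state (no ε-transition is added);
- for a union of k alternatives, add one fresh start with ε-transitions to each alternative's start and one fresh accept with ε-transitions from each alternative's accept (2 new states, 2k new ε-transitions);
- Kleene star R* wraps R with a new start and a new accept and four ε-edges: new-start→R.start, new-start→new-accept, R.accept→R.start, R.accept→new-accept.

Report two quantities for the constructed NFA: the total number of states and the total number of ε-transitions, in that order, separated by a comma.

Per subexpression:
Each of the 7 symbol leaves contributes 2 states and 0 ε-transitions.
  b|d : 6 states, 4 ε-transitions
  d·d : 3 states, 0 ε-transitions
  (d·d)* : 5 states, 4 ε-transitions
  (d·d)*·d : 6 states, 4 ε-transitions
  ((d·d)*·d)* : 8 states, 8 ε-transitions
  (b|d)·((d·d)*·d)* : 13 states, 12 ε-transitions
  (b|d)·((d·d)*·d)*|c|d : 19 states, 18 ε-transitions

19, 18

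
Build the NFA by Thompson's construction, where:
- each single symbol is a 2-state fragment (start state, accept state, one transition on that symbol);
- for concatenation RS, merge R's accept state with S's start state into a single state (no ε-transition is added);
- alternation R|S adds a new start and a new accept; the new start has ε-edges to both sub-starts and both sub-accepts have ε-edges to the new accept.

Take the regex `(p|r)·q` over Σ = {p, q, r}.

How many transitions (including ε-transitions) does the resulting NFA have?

7

Bottom-up over the parse tree:
Each of the 3 symbol leaves contributes 1 transition (1 symbol, 0 ε).
  p|r : 6 transitions (2 symbol, 4 ε)
  (p|r)·q : 7 transitions (3 symbol, 4 ε)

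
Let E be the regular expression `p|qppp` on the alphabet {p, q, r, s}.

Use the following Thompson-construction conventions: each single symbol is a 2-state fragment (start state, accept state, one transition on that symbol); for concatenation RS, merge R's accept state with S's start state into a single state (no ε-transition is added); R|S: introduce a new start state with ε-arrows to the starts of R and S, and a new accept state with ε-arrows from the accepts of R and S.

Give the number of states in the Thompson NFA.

9

By structural recursion:
Each of the 5 symbol leaves contributes a 2-state fragment.
  qppp = 5 states
  p|qppp = 9 states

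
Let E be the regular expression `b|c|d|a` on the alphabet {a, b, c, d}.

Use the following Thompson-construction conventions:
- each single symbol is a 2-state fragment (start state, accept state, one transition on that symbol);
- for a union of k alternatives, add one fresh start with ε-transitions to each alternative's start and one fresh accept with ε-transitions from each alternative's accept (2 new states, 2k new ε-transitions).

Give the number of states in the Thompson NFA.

Building bottom-up:
Each of the 4 symbol leaves contributes a 2-state fragment.
  b|c|d|a → 10 states

10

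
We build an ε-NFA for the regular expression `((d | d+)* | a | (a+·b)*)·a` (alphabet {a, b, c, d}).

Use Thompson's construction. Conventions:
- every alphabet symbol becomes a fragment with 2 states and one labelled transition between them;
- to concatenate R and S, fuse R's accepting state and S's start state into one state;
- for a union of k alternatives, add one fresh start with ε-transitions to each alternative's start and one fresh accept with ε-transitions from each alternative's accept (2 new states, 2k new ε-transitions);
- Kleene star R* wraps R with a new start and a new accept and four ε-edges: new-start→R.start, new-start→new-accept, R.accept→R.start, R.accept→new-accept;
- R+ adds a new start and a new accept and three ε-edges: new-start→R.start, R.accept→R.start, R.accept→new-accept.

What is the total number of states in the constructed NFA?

Recursing over subexpressions:
Each of the 6 symbol leaves contributes a 2-state fragment.
  d+ = 4 states
  d | d+ = 8 states
  (d | d+)* = 10 states
  a+ = 4 states
  a+·b = 5 states
  (a+·b)* = 7 states
  (d | d+)* | a | (a+·b)* = 21 states
  ((d | d+)* | a | (a+·b)*)·a = 22 states

22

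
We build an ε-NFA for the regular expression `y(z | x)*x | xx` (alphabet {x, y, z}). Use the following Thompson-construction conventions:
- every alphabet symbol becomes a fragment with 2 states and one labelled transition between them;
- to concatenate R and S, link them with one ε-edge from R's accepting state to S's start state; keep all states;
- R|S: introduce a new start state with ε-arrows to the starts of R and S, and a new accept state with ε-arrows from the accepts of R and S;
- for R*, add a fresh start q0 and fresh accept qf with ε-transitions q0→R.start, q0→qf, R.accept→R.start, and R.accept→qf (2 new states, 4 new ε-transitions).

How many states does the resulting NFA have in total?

18

Bottom-up over the parse tree:
Each of the 6 symbol leaves contributes a 2-state fragment.
  z | x = 6 states
  (z | x)* = 8 states
  y(z | x)*x = 12 states
  xx = 4 states
  y(z | x)*x | xx = 18 states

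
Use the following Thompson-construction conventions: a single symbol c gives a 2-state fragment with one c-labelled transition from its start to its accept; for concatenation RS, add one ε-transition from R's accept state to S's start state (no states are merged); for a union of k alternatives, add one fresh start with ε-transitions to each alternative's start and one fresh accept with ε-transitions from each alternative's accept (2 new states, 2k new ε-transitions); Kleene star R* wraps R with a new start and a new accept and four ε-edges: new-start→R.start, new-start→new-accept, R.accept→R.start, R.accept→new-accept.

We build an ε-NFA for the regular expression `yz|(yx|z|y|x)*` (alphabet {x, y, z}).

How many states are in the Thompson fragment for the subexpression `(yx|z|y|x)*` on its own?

14

Fragment for `(yx|z|y|x)*`:
Each of the 5 symbol leaves contributes a 2-state fragment.
  yx → 4 states
  yx|z|y|x → 12 states
  (yx|z|y|x)* → 14 states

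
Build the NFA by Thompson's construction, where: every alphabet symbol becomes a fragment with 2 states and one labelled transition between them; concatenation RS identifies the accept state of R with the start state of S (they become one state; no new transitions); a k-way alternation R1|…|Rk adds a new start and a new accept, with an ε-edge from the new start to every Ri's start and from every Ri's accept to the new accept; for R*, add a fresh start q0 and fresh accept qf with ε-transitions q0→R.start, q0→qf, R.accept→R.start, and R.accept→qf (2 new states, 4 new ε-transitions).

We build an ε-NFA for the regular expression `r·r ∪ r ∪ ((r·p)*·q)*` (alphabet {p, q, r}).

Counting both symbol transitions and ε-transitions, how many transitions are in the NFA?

Per subexpression:
Each of the 6 symbol leaves contributes 1 transition (1 symbol, 0 ε).
  r·r → 2 transitions (2 symbol, 0 ε)
  r·p → 2 transitions (2 symbol, 0 ε)
  (r·p)* → 6 transitions (2 symbol, 4 ε)
  (r·p)*·q → 7 transitions (3 symbol, 4 ε)
  ((r·p)*·q)* → 11 transitions (3 symbol, 8 ε)
  r·r ∪ r ∪ ((r·p)*·q)* → 20 transitions (6 symbol, 14 ε)

20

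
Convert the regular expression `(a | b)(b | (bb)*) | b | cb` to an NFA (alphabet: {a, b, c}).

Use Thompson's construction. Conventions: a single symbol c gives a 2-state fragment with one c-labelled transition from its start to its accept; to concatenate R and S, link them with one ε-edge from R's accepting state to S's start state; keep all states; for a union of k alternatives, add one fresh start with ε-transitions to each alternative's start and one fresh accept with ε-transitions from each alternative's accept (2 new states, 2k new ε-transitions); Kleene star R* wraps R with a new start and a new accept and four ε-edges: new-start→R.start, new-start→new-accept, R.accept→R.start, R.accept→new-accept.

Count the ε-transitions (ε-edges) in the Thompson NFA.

Building bottom-up:
Each of the 8 symbol leaves contributes 0 ε-transitions.
  a | b = 4 ε-transitions
  bb = 1 ε-transition
  (bb)* = 5 ε-transitions
  b | (bb)* = 9 ε-transitions
  (a | b)(b | (bb)*) = 14 ε-transitions
  cb = 1 ε-transition
  (a | b)(b | (bb)*) | b | cb = 21 ε-transitions

21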